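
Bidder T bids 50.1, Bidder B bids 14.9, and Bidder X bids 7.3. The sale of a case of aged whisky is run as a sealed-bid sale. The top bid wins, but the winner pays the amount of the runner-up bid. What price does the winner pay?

Price paid: 14.9.

Sorted high to low: Bidder T 50.1 > Bidder B 14.9 > Bidder X 7.3.
Bidder T has the highest bid, so Bidder T wins.
The second-highest bid is 14.9, so that is what Bidder T pays.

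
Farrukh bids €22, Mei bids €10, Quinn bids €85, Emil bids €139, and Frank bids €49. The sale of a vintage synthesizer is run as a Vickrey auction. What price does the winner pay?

Bids in descending order: Emil €139, then Quinn €85, then Frank €49, then Farrukh €22, then Mei €10.
Emil has the highest bid, so Emil wins.
The second-highest bid is €85, so that is what Emil pays.

Price paid: €85.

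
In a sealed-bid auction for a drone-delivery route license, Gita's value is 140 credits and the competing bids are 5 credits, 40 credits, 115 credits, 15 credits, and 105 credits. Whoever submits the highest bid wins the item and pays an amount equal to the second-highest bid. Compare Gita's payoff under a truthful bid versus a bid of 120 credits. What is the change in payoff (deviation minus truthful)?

The highest competing bid is 115 credits.
Bidding truthfully at 140 credits: Gita has the top bid, wins, and pays the second-highest bid 115 credits. Payoff = 140 credits − 115 credits = 25 credits.
Bidding 120 credits: Gita has the top bid, wins, and pays the second-highest bid 115 credits. Payoff = 140 credits − 115 credits = 25 credits.
Change = 25 credits − 25 credits = 0 credits.

Payoff change: 0 credits.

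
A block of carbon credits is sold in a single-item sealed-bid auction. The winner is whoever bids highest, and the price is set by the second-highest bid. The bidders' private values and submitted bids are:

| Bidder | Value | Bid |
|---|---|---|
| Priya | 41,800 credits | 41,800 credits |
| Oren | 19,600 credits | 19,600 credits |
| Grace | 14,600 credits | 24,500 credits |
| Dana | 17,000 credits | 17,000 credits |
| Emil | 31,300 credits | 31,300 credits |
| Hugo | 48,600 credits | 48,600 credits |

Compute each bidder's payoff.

Priya 0 credits, Oren 0 credits, Grace 0 credits, Dana 0 credits, Emil 0 credits, Hugo 6,800 credits.

Sorted high to low: Hugo 48,600 credits > Priya 41,800 credits > Emil 31,300 credits > Grace 24,500 credits > Oren 19,600 credits > Dana 17,000 credits.
Hugo has the top bid and wins; the price is the second-highest bid, 41,800 credits.
Hugo's payoff = 48,600 credits − 41,800 credits = 6,800 credits. All other bidders lose, so their payoff is 0.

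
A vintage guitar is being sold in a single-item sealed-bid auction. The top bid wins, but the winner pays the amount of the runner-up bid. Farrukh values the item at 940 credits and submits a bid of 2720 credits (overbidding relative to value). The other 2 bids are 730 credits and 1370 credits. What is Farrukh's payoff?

Highest competing bid: 1370 credits.
Farrukh's bid 2720 credits is the highest overall, so Farrukh wins and pays the second-highest bid, 1370 credits.
Payoff = value − price = 940 credits − 1370 credits = -430 credits.

Farrukh's payoff: -430 credits.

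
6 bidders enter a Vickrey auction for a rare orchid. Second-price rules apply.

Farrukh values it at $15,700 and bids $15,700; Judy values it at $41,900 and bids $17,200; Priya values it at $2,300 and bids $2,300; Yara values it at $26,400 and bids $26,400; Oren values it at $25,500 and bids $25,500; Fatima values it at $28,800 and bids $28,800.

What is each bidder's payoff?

Ranking the bids: Fatima $28,800; Yara $26,400; Oren $25,500; Judy $17,200; Farrukh $15,700; Priya $2,300.
Fatima has the top bid and wins; the price is the second-highest bid, $26,400.
Fatima's payoff = $28,800 − $26,400 = $2,400. All other bidders lose, so their payoff is 0.

Farrukh $0, Judy $0, Priya $0, Yara $0, Oren $0, Fatima $2,400.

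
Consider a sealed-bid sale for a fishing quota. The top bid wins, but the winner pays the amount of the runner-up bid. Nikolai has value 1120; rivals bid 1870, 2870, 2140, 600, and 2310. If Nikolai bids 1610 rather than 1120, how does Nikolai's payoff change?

0

The highest competing bid is 2870.
Bidding truthfully at 1120: the top bid is 2870 (a rival), so Nikolai loses. Payoff = 0.
Bidding 1610: the top bid is 2870 (a rival), so Nikolai loses. Payoff = 0.
Change = 0 − 0 = 0.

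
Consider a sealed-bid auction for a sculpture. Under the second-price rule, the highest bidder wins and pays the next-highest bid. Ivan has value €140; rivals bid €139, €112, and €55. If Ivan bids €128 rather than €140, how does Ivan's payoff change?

The highest competing bid is €139.
Bidding truthfully at €140: Ivan has the top bid, wins, and pays the second-highest bid €139. Payoff = €140 − €139 = €1.
Bidding €128: the top bid is €139 (a rival), so Ivan loses. Payoff = €0.
Change = €0 − €1 = -€1.

Payoff change: -€1.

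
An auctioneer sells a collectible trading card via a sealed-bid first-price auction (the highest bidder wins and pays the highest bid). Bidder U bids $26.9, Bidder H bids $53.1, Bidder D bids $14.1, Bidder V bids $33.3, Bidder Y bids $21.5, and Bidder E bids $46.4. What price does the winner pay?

Price paid: $53.1.

Ranking the bids: Bidder H $53.1; Bidder E $46.4; Bidder V $33.3; Bidder U $26.9; Bidder Y $21.5; Bidder D $14.1.
Bidder H is the highest bidder, so Bidder H wins.
Under the first-price rule, the price is the highest bid: $53.1.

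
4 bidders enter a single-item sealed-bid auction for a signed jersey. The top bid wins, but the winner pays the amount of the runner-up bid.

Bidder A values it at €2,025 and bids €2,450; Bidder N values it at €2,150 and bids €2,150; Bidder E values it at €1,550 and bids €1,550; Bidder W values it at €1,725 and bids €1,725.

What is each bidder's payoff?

Ordered from highest: Bidder A €2,450; Bidder N €2,150; Bidder W €1,725; Bidder E €1,550.
Bidder A has the top bid and wins; the price is the second-highest bid, €2,150.
Bidder A's payoff = €2,025 − €2,150 = -€125. All other bidders lose, so their payoff is 0.

Payoffs: Bidder A -€125, Bidder N €0, Bidder E €0, Bidder W €0.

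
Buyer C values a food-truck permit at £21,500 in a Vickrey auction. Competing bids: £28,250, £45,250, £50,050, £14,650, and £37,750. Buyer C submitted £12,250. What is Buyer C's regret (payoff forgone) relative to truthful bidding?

Regret: £0.

The highest competing bid is £50,050.
Bidding truthfully at £21,500: the top bid is £50,050 (a rival), so Buyer C loses. Payoff = £0.
Bidding £12,250: the top bid is £50,050 (a rival), so Buyer C loses. Payoff = £0.
Regret = truthful payoff − actual payoff = £0 − £0 = £0.
The bid only affects whether you win, not the price — here both bids land on the same side of the top rival bid, so the deviation is payoff-neutral.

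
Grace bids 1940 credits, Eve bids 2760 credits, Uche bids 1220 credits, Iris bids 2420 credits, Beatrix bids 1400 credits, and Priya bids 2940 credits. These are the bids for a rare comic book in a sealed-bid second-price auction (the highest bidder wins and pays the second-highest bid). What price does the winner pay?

The winner pays 2760 credits.

Bids in descending order: Priya 2940 credits > Eve 2760 credits > Iris 2420 credits > Grace 1940 credits > Beatrix 1400 credits > Uche 1220 credits.
Priya is the highest bidder, so Priya wins.
Under the second-price rule, the price is the second-highest bid: 2760 credits.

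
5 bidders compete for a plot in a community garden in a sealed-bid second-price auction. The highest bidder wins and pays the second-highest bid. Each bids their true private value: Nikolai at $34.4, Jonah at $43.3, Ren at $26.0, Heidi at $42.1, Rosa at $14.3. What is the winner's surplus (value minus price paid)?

Ranking the bids: Jonah $43.3; Heidi $42.1; Nikolai $34.4; Ren $26.0; Rosa $14.3.
Jonah wins with the top bid and pays the second-highest, $42.1.
Surplus = $43.3 − $42.1 = $1.2.

$1.2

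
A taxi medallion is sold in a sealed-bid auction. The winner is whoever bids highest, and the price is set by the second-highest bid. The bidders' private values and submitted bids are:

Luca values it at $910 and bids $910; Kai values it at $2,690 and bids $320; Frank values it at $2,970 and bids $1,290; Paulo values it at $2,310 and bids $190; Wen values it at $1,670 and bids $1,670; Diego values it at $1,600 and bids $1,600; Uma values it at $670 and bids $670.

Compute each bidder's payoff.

Ordered from highest: Wen $1,670 > Diego $1,600 > Frank $1,290 > Luca $910 > Uma $670 > Kai $320 > Paulo $190.
Wen has the top bid and wins; the price is the second-highest bid, $1,600.
Wen's payoff = $1,670 − $1,600 = $70. All other bidders lose, so their payoff is 0.

Payoffs: Luca $0, Kai $0, Frank $0, Paulo $0, Wen $70, Diego $0, Uma $0.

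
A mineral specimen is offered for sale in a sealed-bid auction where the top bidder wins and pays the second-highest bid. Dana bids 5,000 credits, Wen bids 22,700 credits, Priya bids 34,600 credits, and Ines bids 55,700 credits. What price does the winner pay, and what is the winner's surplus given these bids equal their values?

The winner pays 34,600 credits for a surplus of 21,100 credits.

Sorted high to low: Ines 55,700 credits > Priya 34,600 credits > Wen 22,700 credits > Dana 5,000 credits.
Ines is the highest bidder, so Ines wins.
Under the second-price rule, the price is the second-highest bid: 34,600 credits.
Surplus = 55,700 credits − 34,600 credits = 21,100 credits.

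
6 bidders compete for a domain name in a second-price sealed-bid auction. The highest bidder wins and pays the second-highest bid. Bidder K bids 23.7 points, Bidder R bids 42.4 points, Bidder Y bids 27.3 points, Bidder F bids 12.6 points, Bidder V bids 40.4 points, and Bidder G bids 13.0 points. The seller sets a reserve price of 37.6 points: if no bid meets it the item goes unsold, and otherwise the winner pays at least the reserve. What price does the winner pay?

The winner pays 40.4 points.

Bids in descending order: Bidder R 42.4 points > Bidder V 40.4 points > Bidder Y 27.3 points > Bidder K 23.7 points > Bidder G 13.0 points > Bidder F 12.6 points.
Bidder R has the highest bid, so Bidder R wins.
The second-highest bid is 40.4 points, which exceeds the reserve, so that sets the price.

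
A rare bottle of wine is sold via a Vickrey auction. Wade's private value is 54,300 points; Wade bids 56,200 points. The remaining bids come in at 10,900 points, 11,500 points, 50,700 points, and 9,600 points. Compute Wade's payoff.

Highest competing bid: 50,700 points.
Wade's bid 56,200 points is the highest overall, so Wade wins and pays the second-highest bid, 50,700 points.
Payoff = value − price = 54,300 points − 50,700 points = 3,600 points.

Payoff = 3,600 points.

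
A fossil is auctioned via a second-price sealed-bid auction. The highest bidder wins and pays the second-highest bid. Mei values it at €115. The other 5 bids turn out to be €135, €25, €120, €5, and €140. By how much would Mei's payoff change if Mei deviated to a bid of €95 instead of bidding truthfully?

Change in payoff: €0.

The highest competing bid is €140.
Bidding truthfully at €115: the top bid is €140 (a rival), so Mei loses. Payoff = €0.
Bidding €95: the top bid is €140 (a rival), so Mei loses. Payoff = €0.
Change = €0 − €0 = €0.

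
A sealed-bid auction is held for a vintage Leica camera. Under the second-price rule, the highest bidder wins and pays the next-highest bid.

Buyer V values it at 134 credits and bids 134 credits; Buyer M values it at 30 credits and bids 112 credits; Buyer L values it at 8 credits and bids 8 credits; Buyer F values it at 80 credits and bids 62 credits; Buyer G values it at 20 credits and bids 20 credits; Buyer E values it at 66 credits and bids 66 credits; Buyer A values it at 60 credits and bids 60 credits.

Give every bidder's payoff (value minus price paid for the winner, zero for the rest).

Ordered from highest: Buyer V 134 credits; Buyer M 112 credits; Buyer E 66 credits; Buyer F 62 credits; Buyer A 60 credits; Buyer G 20 credits; Buyer L 8 credits.
Buyer V has the top bid and wins; the price is the second-highest bid, 112 credits.
Buyer V's payoff = 134 credits − 112 credits = 22 credits. All other bidders lose, so their payoff is 0.

Buyer V 22 credits, Buyer M 0 credits, Buyer L 0 credits, Buyer F 0 credits, Buyer G 0 credits, Buyer E 0 credits, Buyer A 0 credits.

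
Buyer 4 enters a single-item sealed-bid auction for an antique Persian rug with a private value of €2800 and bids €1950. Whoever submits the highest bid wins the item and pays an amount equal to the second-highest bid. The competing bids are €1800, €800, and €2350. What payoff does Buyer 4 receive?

Highest competing bid: €2350.
Buyer 4's bid €1950 is not the highest, so Buyer 4 loses, pays nothing, and earns zero payoff.

€0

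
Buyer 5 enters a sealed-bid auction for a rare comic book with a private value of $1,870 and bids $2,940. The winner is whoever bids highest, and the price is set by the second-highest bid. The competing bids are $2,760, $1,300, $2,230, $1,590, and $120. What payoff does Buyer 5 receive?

Highest competing bid: $2,760.
Buyer 5's bid $2,940 is the highest overall, so Buyer 5 wins and pays the second-highest bid, $2,760.
Payoff = value − price = $1,870 − $2,760 = -$890.
Overbidding won the item at a price above value — truthful bidding would have avoided this loss.

The bidder's payoff: -$890.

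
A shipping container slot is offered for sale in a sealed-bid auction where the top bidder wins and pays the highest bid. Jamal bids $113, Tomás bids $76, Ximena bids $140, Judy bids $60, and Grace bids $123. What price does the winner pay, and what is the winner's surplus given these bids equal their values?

Bids in descending order: Ximena $140; Grace $123; Jamal $113; Tomás $76; Judy $60.
Ximena is the highest bidder, so Ximena wins.
Under the first-price rule, the price is the highest bid: $140.
Surplus = $140 − $140 = $0.

The winner pays $140 for a surplus of $0.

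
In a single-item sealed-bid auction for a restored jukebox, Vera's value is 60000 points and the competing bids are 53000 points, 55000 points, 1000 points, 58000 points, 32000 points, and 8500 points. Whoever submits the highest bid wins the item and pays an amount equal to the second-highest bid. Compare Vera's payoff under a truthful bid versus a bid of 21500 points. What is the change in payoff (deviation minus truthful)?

-2000 points

The highest competing bid is 58000 points.
Bidding truthfully at 60000 points: Vera has the top bid, wins, and pays the second-highest bid 58000 points. Payoff = 60000 points − 58000 points = 2000 points.
Bidding 21500 points: the top bid is 58000 points (a rival), so Vera loses. Payoff = 0 points.
Change = 0 points − 2000 points = -2000 points.
This is the dominant-strategy logic: truthful bidding weakly beats any alternative.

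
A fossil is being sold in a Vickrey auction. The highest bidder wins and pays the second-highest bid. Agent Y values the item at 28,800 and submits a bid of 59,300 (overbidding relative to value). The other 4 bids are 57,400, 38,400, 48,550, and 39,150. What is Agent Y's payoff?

Highest competing bid: 57,400.
Agent Y's bid 59,300 is the highest overall, so Agent Y wins and pays the second-highest bid, 57,400.
Payoff = value − price = 28,800 − 57,400 = -28,600.

Agent Y's payoff: -28,600.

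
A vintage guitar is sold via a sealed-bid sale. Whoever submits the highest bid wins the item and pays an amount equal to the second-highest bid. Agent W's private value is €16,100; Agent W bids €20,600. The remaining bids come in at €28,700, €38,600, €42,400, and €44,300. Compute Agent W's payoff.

Agent W's payoff: €0.

Highest competing bid: €44,300.
Agent W's bid €20,600 is not the highest, so Agent W loses, pays nothing, and earns zero payoff.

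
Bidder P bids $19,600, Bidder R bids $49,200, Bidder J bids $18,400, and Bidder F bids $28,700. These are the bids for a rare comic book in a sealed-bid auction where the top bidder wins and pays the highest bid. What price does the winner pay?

Ordered from highest: Bidder R $49,200; Bidder F $28,700; Bidder P $19,600; Bidder J $18,400.
Bidder R is the highest bidder, so Bidder R wins.
Under the first-price rule, the price is the highest bid: $49,200.

Price paid: $49,200.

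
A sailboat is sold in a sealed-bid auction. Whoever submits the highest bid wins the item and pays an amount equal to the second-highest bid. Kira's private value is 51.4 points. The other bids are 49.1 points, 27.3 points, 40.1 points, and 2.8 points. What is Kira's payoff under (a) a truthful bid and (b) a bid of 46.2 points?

The highest competing bid is 49.1 points.
Bidding truthfully at 51.4 points: Kira has the top bid, wins, and pays the second-highest bid 49.1 points. Payoff = 51.4 points − 49.1 points = 2.3 points.
Bidding 46.2 points: the top bid is 49.1 points (a rival), so Kira loses. Payoff = 0.0 points.
Deviating from a truthful bid can only lose payoff in a second-price auction — never gain.

(a) 2.3 points  (b) 0.0 points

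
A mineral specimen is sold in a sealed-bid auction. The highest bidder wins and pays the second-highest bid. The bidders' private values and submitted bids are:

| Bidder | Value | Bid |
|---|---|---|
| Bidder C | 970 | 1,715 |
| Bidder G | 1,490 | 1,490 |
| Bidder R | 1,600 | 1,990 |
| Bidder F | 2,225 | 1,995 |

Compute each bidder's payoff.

Bidder C 0, Bidder G 0, Bidder R 0, Bidder F 235.

Sorted high to low: Bidder F 1,995, then Bidder R 1,990, then Bidder C 1,715, then Bidder G 1,490.
Bidder F has the top bid and wins; the price is the second-highest bid, 1,990.
Bidder F's payoff = 2,225 − 1,990 = 235. All other bidders lose, so their payoff is 0.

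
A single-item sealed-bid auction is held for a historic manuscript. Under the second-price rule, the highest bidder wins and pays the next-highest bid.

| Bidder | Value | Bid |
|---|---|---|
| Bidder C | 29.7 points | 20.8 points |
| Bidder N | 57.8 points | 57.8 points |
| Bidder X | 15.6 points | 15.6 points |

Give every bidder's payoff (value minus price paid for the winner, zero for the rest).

Ordered from highest: Bidder N 57.8 points; Bidder C 20.8 points; Bidder X 15.6 points.
Bidder N has the top bid and wins; the price is the second-highest bid, 20.8 points.
Bidder N's payoff = 57.8 points − 20.8 points = 37.0 points. All other bidders lose, so their payoff is 0.

Payoffs: Bidder C 0.0 points, Bidder N 37.0 points, Bidder X 0.0 points.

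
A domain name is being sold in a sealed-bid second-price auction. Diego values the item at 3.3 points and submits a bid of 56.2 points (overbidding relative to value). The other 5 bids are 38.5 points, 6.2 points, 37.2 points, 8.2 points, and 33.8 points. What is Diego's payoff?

Payoff = -35.2 points.

Highest competing bid: 38.5 points.
Diego's bid 56.2 points is the highest overall, so Diego wins and pays the second-highest bid, 38.5 points.
Payoff = value − price = 3.3 points − 38.5 points = -35.2 points.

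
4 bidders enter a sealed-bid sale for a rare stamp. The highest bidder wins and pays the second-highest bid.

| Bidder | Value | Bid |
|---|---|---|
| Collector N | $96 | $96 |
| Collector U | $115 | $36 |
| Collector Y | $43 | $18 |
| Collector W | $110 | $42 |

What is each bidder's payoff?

Sorted high to low: Collector N $96; Collector W $42; Collector U $36; Collector Y $18.
Collector N has the top bid and wins; the price is the second-highest bid, $42.
Collector N's payoff = $96 − $42 = $54. All other bidders lose, so their payoff is 0.

Collector N $54, Collector U $0, Collector Y $0, Collector W $0.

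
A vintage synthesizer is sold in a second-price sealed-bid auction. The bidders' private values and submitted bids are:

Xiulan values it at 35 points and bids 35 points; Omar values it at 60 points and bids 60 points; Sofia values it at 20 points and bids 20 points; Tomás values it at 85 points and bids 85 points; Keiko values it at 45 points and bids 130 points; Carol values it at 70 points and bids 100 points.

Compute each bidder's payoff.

Ordered from highest: Keiko 130 points, then Carol 100 points, then Tomás 85 points, then Omar 60 points, then Xiulan 35 points, then Sofia 20 points.
Keiko has the top bid and wins; the price is the second-highest bid, 100 points.
Keiko's payoff = 45 points − 100 points = -55 points. All other bidders lose, so their payoff is 0.

Payoffs: Xiulan 0 points, Omar 0 points, Sofia 0 points, Tomás 0 points, Keiko -55 points, Carol 0 points.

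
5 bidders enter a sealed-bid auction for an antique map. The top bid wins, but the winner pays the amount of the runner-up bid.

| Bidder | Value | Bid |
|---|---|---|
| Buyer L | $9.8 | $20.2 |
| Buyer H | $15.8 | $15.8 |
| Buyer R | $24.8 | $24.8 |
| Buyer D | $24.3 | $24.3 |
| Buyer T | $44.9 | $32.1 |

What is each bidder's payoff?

Ordered from highest: Buyer T $32.1; Buyer R $24.8; Buyer D $24.3; Buyer L $20.2; Buyer H $15.8.
Buyer T has the top bid and wins; the price is the second-highest bid, $24.8.
Buyer T's payoff = $44.9 − $24.8 = $20.1. All other bidders lose, so their payoff is 0.

Buyer L $0.0, Buyer H $0.0, Buyer R $0.0, Buyer D $0.0, Buyer T $20.1.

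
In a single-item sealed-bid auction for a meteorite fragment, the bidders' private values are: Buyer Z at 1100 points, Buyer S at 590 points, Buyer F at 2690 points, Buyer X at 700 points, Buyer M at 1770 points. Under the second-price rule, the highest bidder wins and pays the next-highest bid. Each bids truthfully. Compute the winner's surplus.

920 points

Sorted high to low: Buyer F 2690 points; Buyer M 1770 points; Buyer Z 1100 points; Buyer X 700 points; Buyer S 590 points.
Buyer F wins with the top bid and pays the second-highest, 1770 points.
Surplus = 2690 points − 1770 points = 920 points.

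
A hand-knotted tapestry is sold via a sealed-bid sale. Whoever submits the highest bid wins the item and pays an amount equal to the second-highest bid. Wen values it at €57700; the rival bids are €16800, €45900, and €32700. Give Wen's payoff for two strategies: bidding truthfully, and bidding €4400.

The highest competing bid is €45900.
Bidding truthfully at €57700: Wen has the top bid, wins, and pays the second-highest bid €45900. Payoff = €57700 − €45900 = €11800.
Bidding €4400: the top bid is €45900 (a rival), so Wen loses. Payoff = €0.

(a) €11800  (b) €0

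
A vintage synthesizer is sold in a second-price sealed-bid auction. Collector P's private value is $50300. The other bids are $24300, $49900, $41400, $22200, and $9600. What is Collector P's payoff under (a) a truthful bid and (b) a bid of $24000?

(a) $400  (b) $0

The highest competing bid is $49900.
Bidding truthfully at $50300: Collector P has the top bid, wins, and pays the second-highest bid $49900. Payoff = $50300 − $49900 = $400.
Bidding $24000: the top bid is $49900 (a rival), so Collector P loses. Payoff = $0.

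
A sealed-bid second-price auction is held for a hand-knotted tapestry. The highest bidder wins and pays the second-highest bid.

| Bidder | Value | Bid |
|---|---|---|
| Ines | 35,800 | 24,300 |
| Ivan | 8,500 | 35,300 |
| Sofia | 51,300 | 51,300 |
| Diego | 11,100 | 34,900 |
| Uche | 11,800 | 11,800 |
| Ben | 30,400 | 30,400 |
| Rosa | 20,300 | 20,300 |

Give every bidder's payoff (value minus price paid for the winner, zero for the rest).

Ines 0, Ivan 0, Sofia 16,000, Diego 0, Uche 0, Ben 0, Rosa 0.

Bids in descending order: Sofia 51,300, then Ivan 35,300, then Diego 34,900, then Ben 30,400, then Ines 24,300, then Rosa 20,300, then Uche 11,800.
Sofia has the top bid and wins; the price is the second-highest bid, 35,300.
Sofia's payoff = 51,300 − 35,300 = 16,000. All other bidders lose, so their payoff is 0.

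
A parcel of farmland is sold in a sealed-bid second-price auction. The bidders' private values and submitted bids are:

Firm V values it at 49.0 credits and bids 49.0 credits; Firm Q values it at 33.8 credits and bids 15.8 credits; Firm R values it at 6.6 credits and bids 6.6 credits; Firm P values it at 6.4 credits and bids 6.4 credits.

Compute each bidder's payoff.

Ordered from highest: Firm V 49.0 credits, then Firm Q 15.8 credits, then Firm R 6.6 credits, then Firm P 6.4 credits.
Firm V has the top bid and wins; the price is the second-highest bid, 15.8 credits.
Firm V's payoff = 49.0 credits − 15.8 credits = 33.2 credits. All other bidders lose, so their payoff is 0.

Firm V 33.2 credits, Firm Q 0.0 credits, Firm R 0.0 credits, Firm P 0.0 credits.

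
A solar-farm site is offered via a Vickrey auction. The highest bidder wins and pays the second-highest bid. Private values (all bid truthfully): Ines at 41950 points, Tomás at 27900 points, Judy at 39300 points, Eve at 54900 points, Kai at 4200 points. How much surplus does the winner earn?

Winner's surplus: 12950 points.

Sorted high to low: Eve 54900 points; Ines 41950 points; Judy 39300 points; Tomás 27900 points; Kai 4200 points.
Eve wins with the top bid and pays the second-highest, 41950 points.
Surplus = 54900 points − 41950 points = 12950 points.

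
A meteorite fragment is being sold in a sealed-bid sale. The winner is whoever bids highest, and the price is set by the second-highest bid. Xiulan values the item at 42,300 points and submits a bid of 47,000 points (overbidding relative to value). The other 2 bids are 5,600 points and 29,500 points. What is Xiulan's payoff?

Highest competing bid: 29,500 points.
Xiulan's bid 47,000 points is the highest overall, so Xiulan wins and pays the second-highest bid, 29,500 points.
Payoff = value − price = 42,300 points − 29,500 points = 12,800 points.

Payoff = 12,800 points.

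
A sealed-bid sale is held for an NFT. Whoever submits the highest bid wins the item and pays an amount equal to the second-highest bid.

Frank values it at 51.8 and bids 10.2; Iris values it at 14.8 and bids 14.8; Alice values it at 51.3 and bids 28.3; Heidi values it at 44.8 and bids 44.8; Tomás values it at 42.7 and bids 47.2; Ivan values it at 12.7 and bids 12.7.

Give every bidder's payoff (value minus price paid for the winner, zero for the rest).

Frank 0.0, Iris 0.0, Alice 0.0, Heidi 0.0, Tomás -2.1, Ivan 0.0.

Ordered from highest: Tomás 47.2, then Heidi 44.8, then Alice 28.3, then Iris 14.8, then Ivan 12.7, then Frank 10.2.
Tomás has the top bid and wins; the price is the second-highest bid, 44.8.
Tomás's payoff = 42.7 − 44.8 = -2.1. All other bidders lose, so their payoff is 0.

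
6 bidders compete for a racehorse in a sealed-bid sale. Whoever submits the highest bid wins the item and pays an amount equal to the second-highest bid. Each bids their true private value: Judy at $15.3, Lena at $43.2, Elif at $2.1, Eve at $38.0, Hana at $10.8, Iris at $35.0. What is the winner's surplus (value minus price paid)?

$5.2

Ranking the bids: Lena $43.2; Eve $38.0; Iris $35.0; Judy $15.3; Hana $10.8; Elif $2.1.
Lena wins with the top bid and pays the second-highest, $38.0.
Surplus = $43.2 − $38.0 = $5.2.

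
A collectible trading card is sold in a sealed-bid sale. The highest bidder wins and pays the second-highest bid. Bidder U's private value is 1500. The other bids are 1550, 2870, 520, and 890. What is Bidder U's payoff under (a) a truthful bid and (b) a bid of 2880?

Truthful: 0; alternative: -1370.

The highest competing bid is 2870.
Bidding truthfully at 1500: the top bid is 2870 (a rival), so Bidder U loses. Payoff = 0.
Bidding 2880: Bidder U has the top bid, wins, and pays the second-highest bid 2870. Payoff = 1500 − 2870 = -1370.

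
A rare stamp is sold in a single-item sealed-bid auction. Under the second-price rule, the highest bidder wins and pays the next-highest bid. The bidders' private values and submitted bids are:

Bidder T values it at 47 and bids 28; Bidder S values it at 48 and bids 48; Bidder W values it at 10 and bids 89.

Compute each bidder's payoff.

Ranking the bids: Bidder W 89; Bidder S 48; Bidder T 28.
Bidder W has the top bid and wins; the price is the second-highest bid, 48.
Bidder W's payoff = 10 − 48 = -38. All other bidders lose, so their payoff is 0.

Bidder T 0, Bidder S 0, Bidder W -38.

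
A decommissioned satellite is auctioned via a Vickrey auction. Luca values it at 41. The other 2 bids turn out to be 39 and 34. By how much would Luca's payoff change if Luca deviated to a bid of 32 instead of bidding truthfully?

The highest competing bid is 39.
Bidding truthfully at 41: Luca has the top bid, wins, and pays the second-highest bid 39. Payoff = 41 − 39 = 2.
Bidding 32: the top bid is 39 (a rival), so Luca loses. Payoff = 0.
Change = 0 − 2 = -2.

Change in payoff: -2.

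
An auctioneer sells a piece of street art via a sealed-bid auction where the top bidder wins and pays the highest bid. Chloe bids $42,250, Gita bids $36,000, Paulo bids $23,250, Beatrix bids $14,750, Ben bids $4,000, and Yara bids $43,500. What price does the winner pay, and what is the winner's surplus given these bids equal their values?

Ordered from highest: Yara $43,500 > Chloe $42,250 > Gita $36,000 > Paulo $23,250 > Beatrix $14,750 > Ben $4,000.
Yara is the highest bidder, so Yara wins.
Under the first-price rule, the price is the highest bid: $43,500.
Surplus = $43,500 − $43,500 = $0.

Price $43,500; surplus $0.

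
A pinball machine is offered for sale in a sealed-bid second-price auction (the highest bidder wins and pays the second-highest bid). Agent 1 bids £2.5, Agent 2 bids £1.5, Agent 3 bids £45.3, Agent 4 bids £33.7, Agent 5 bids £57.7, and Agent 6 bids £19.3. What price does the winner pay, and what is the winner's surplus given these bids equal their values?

The winner pays £45.3 for a surplus of £12.4.

Sorted high to low: Agent 5 £57.7; Agent 3 £45.3; Agent 4 £33.7; Agent 6 £19.3; Agent 1 £2.5; Agent 2 £1.5.
Agent 5 is the highest bidder, so Agent 5 wins.
Under the second-price rule, the price is the second-highest bid: £45.3.
Surplus = £57.7 − £45.3 = £12.4.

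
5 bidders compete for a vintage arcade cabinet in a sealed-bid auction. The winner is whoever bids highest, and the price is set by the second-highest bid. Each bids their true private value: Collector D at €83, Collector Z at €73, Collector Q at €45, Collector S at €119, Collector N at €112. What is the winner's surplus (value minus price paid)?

Ordered from highest: Collector S €119; Collector N €112; Collector D €83; Collector Z €73; Collector Q €45.
Collector S wins with the top bid and pays the second-highest, €112.
Surplus = €119 − €112 = €7.

Winner's surplus: €7.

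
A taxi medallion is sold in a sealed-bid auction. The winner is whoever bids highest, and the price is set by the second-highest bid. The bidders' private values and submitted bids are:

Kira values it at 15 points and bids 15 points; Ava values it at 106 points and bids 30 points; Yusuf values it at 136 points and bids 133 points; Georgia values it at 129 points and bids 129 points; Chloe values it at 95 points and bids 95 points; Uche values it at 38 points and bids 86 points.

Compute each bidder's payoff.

Kira 0 points, Ava 0 points, Yusuf 7 points, Georgia 0 points, Chloe 0 points, Uche 0 points.

Sorted high to low: Yusuf 133 points; Georgia 129 points; Chloe 95 points; Uche 86 points; Ava 30 points; Kira 15 points.
Yusuf has the top bid and wins; the price is the second-highest bid, 129 points.
Yusuf's payoff = 136 points − 129 points = 7 points. All other bidders lose, so their payoff is 0.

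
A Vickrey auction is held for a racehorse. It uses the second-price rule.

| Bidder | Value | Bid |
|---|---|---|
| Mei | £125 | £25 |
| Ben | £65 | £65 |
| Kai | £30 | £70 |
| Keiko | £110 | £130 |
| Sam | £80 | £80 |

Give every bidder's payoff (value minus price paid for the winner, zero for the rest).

Payoffs: Mei £0, Ben £0, Kai £0, Keiko £30, Sam £0.

Ranking the bids: Keiko £130, then Sam £80, then Kai £70, then Ben £65, then Mei £25.
Keiko has the top bid and wins; the price is the second-highest bid, £80.
Keiko's payoff = £110 − £80 = £30. All other bidders lose, so their payoff is 0.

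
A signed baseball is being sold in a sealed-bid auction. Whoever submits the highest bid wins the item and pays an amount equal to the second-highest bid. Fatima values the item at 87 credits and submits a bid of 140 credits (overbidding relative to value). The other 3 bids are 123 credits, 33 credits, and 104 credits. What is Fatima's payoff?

Payoff = -36 credits.

Highest competing bid: 123 credits.
Fatima's bid 140 credits is the highest overall, so Fatima wins and pays the second-highest bid, 123 credits.
Payoff = value − price = 87 credits − 123 credits = -36 credits.
Overbidding won the item at a price above value — truthful bidding would have avoided this loss.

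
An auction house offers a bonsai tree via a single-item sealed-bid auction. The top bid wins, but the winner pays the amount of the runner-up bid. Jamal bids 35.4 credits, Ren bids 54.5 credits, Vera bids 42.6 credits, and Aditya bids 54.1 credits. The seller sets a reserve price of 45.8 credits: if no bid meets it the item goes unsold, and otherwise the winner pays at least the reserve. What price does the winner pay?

Ordered from highest: Ren 54.5 credits; Aditya 54.1 credits; Vera 42.6 credits; Jamal 35.4 credits.
Ren has the highest bid, so Ren wins.
The second-highest bid is 54.1 credits, which exceeds the reserve, so that sets the price.

The winner pays 54.1 credits.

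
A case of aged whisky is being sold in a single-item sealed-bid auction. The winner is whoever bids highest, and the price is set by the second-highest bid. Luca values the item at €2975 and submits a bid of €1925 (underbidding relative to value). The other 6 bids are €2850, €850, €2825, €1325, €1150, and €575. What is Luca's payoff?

Highest competing bid: €2850.
Luca's bid €1925 is not the highest, so Luca loses, pays nothing, and earns zero payoff.

Luca's payoff: €0.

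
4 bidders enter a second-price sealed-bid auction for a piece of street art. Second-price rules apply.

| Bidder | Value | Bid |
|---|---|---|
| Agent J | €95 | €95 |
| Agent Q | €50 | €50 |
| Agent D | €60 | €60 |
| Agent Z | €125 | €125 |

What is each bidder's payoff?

Agent J €0, Agent Q €0, Agent D €0, Agent Z €30.

Ranking the bids: Agent Z €125, then Agent J €95, then Agent D €60, then Agent Q €50.
Agent Z has the top bid and wins; the price is the second-highest bid, €95.
Agent Z's payoff = €125 − €95 = €30. All other bidders lose, so their payoff is 0.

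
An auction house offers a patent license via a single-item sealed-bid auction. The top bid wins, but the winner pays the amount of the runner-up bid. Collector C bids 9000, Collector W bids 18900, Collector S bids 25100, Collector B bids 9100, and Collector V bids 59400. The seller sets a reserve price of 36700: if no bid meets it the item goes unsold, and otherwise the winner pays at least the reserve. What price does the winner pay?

The winner pays 36700.

Ordered from highest: Collector V 59400 > Collector S 25100 > Collector W 18900 > Collector B 9100 > Collector C 9000.
Collector V has the highest bid, so Collector V wins.
The second-highest bid is 25100, but the reserve 36700 is higher, so the price is the reserve.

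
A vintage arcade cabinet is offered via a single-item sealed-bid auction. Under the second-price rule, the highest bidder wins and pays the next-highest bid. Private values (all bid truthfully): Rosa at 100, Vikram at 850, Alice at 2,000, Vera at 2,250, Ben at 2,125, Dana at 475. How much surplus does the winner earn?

Bids in descending order: Vera 2,250; Ben 2,125; Alice 2,000; Vikram 850; Dana 475; Rosa 100.
Vera wins with the top bid and pays the second-highest, 2,125.
Surplus = 2,250 − 2,125 = 125.

Winner's surplus: 125.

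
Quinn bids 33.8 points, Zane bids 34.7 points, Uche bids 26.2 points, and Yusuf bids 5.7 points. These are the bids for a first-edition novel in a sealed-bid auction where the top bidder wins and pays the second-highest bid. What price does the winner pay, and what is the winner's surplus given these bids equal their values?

Price 33.8 points; surplus 0.9 points.

Ordered from highest: Zane 34.7 points, then Quinn 33.8 points, then Uche 26.2 points, then Yusuf 5.7 points.
Zane is the highest bidder, so Zane wins.
Under the second-price rule, the price is the second-highest bid: 33.8 points.
Surplus = 34.7 points − 33.8 points = 0.9 points.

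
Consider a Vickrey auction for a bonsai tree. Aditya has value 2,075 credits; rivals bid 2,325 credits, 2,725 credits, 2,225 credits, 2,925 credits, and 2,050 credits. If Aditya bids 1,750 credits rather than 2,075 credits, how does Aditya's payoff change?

The highest competing bid is 2,925 credits.
Bidding truthfully at 2,075 credits: the top bid is 2,925 credits (a rival), so Aditya loses. Payoff = 0 credits.
Bidding 1,750 credits: the top bid is 2,925 credits (a rival), so Aditya loses. Payoff = 0 credits.
Change = 0 credits − 0 credits = 0 credits.
The bid only affects whether you win, not the price — here both bids land on the same side of the top rival bid, so the deviation is payoff-neutral.

Payoff change: 0 credits.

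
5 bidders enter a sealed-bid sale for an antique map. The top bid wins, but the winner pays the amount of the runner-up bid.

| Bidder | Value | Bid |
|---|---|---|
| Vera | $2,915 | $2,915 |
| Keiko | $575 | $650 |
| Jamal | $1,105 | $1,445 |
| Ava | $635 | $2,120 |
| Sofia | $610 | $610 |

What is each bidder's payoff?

Ranking the bids: Vera $2,915 > Ava $2,120 > Jamal $1,445 > Keiko $650 > Sofia $610.
Vera has the top bid and wins; the price is the second-highest bid, $2,120.
Vera's payoff = $2,915 − $2,120 = $795. All other bidders lose, so their payoff is 0.

Vera $795, Keiko $0, Jamal $0, Ava $0, Sofia $0.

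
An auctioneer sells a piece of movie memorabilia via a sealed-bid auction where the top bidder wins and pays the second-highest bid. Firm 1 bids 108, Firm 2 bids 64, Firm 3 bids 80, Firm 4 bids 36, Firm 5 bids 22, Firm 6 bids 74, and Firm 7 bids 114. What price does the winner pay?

The winner pays 108.

Ranking the bids: Firm 7 114 > Firm 1 108 > Firm 3 80 > Firm 6 74 > Firm 2 64 > Firm 4 36 > Firm 5 22.
Firm 7 is the highest bidder, so Firm 7 wins.
Under the second-price rule, the price is the second-highest bid: 108.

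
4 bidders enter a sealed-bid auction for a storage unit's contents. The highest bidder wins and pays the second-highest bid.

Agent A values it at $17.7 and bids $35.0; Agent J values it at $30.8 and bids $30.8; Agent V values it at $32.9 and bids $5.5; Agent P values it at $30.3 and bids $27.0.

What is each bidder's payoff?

Agent A -$13.1, Agent J $0.0, Agent V $0.0, Agent P $0.0.

Ranking the bids: Agent A $35.0, then Agent J $30.8, then Agent P $27.0, then Agent V $5.5.
Agent A has the top bid and wins; the price is the second-highest bid, $30.8.
Agent A's payoff = $17.7 − $30.8 = -$13.1. All other bidders lose, so their payoff is 0.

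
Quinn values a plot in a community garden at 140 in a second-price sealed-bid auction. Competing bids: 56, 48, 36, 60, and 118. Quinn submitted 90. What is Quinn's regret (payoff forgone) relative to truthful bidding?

22

The highest competing bid is 118.
Bidding truthfully at 140: Quinn has the top bid, wins, and pays the second-highest bid 118. Payoff = 140 − 118 = 22.
Bidding 90: the top bid is 118 (a rival), so Quinn loses. Payoff = 0.
Regret = truthful payoff − actual payoff = 22 − 0 = 22.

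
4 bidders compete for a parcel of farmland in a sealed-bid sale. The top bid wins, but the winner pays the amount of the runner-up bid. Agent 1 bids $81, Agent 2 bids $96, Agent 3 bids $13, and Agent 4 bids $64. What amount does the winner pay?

Price paid: $81.

Sorted high to low: Agent 2 $96, then Agent 1 $81, then Agent 4 $64, then Agent 3 $13.
Agent 2 has the highest bid, so Agent 2 wins.
The second-highest bid is $81, so that is what Agent 2 pays.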